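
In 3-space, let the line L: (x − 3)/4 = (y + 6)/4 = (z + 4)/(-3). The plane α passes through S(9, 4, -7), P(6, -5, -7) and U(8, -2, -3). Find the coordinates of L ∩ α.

(7, -2, -7)

L has direction (4, 4, -3) through (3, -6, -4).
SP = (-3, -9, 0), SU = (-1, -6, 4); a normal to α is SP × SU = (-36, 12, 9).
Using S: α has equation -36x + 12y + 9z = -339.
Substitute r = (3, -6, -4) + t(4, 4, -3) into the plane: -216 + (-123)t = -339, so t = 1.
Intersection: (3, -6, -4) + 1·(4, 4, -3) = (7, -2, -7).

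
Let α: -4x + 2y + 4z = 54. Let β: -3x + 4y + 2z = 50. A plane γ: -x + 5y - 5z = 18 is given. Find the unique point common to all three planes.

Solving the 3×3 linear system -4x + 2y + 4z = 54, -3x + 4y + 2z = 50, -x + 5y - 5z = 18 (e.g. by elimination or Cramer's rule, determinant = 42) gives (-8, 5, 3).

(-8, 5, 3)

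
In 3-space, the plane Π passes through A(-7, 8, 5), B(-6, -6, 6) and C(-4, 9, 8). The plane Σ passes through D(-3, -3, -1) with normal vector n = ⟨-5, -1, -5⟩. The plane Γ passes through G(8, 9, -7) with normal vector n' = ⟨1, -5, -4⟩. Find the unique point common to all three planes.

AB = (1, -14, 1), AC = (3, 1, 3); a normal to Π is AB × AC = (-43, 0, 43).
Using A: Π has equation -43x + 43z = 516.
Σ: n·r = n·D gives -5x - y - 5z = 23.
Γ: n'·r = n'·G gives x - 5y - 4z = -9.
Solving the 3×3 linear system -43x + 43z = 516, -5x - y - 5z = 23, x - 5y - 4z = -9 (e.g. by elimination or Cramer's rule, determinant = 2021) gives (-8, -3, 4).

(-8, -3, 4)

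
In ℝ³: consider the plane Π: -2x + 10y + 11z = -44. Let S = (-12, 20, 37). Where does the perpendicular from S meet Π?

(-6, -10, 4)

Foot = S − λn with λ = (n·S − d)/|n|² = (631 − (-44))/225 = 3.
Foot = (-12, 20, 37) − 3·(-2, 10, 11) = (-6, -10, 4).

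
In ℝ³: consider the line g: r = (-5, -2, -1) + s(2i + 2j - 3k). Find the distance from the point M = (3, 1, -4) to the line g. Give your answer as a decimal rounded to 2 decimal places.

5.05

Taking (-5, -2, -1) on g with direction v = (2, 2, -3): w = M − (-5, -2, -1) = (8, 3, -3), and w × v = (-3, 18, 10).
Distance = |w × v| / |v| = √433 / √17 ≈ 5.05.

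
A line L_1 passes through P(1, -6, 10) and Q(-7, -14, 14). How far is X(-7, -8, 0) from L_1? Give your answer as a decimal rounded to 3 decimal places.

A direction vector for L_1 is Q − P = (-8, -8, 4).
Taking (1, -6, 10) on L_1 with direction v = (-8, -8, 4): w = X − (1, -6, 10) = (-8, -2, -10), and w × v = (-88, 112, 48).
Distance = |w × v| / |v| = √22592 / √144 ≈ 12.526.

12.526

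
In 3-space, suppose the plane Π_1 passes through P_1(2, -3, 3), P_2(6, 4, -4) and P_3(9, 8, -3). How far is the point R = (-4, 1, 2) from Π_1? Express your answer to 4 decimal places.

7.0437

P_1P_2 = (4, 7, -7), P_1P_3 = (7, 11, -6); a normal to Π_1 is P_1P_2 × P_1P_3 = (35, -25, -5).
Using P_1: Π_1 has equation 35x - 25y - 5z = 130.
n·R − d = (35)·(-4) + (-25)·(1) + (-5)·(2) − 130 = -305; |n| = √1875.
Distance = |-305| / √1875 = 305/√1875 ≈ 7.0437.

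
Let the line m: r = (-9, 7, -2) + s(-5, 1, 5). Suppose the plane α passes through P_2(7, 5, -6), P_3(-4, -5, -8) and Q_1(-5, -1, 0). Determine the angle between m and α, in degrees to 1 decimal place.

11.4

P_2P_3 = (-11, -10, -2), P_2Q_1 = (-12, -6, 6); a normal to α is P_2P_3 × P_2Q_1 = (-72, 90, -54).
Using P_2: α has equation -72x + 90y - 54z = 270.
sin θ = |n·v| / (|n||v|) = |180| / (√16200 · √51) = 0.19803.
θ ≈ 11.4°.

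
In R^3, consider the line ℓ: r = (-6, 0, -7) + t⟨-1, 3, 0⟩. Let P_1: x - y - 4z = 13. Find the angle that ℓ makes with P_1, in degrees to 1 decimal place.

sin θ = |n·v| / (|n||v|) = |-4| / (√18 · √10) = 0.29814.
θ ≈ 17.3°.

17.3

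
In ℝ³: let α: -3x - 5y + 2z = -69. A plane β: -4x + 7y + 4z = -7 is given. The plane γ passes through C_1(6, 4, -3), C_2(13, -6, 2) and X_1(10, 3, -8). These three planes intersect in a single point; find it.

C_1C_2 = (7, -10, 5), C_1X_1 = (4, -1, -5); a normal to γ is C_1C_2 × C_1X_1 = (55, 55, 33).
Using C_1: γ has equation 55x + 55y + 33z = 451.
Solving the 3×3 linear system -3x - 5y + 2z = -69, -4x + 7y + 4z = -7, 55x + 55y + 33z = 451 (e.g. by elimination or Cramer's rule, determinant = -3003) gives (6, 7, -8).

(6, 7, -8)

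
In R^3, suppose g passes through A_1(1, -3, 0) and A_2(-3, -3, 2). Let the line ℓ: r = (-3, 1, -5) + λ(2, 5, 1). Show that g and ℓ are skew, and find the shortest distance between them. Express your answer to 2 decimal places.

A direction vector for g is A_2 − A_1 = (-4, 0, 2).
Common perpendicular direction n = (-4, 0, 2) × (2, 5, 1) = (-10, 8, -20).
With w = (-3, 1, -5) − (1, -3, 0) = (-4, 4, -5), w · n = 172.
Since n ≠ 0 the lines are not parallel, and w · n = 172 ≠ 0 so they do not intersect; hence they are skew.
Distance = |w · n| / |n| = |172| / √564 ≈ 7.24.

7.24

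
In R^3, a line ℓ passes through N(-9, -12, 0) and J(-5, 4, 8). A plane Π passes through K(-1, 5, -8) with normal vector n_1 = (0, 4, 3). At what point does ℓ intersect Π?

(-7, -4, 4)

A direction vector for ℓ is J − N = (4, 16, 8).
Π: n_1·r = n_1·K gives 4y + 3z = -4.
Substitute r = (-9, -12, 0) + t(4, 16, 8) into the plane: -48 + 88t = -4, so t = 1/2.
Intersection: (-9, -12, 0) + (1/2)·(4, 16, 8) = (-7, -4, 4).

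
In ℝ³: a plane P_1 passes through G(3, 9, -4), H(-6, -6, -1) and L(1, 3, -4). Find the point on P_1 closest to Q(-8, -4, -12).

(-2, -6, -4)

GH = (-9, -15, 3), GL = (-2, -6, 0); a normal to P_1 is GH × GL = (18, -6, 24).
Using G: P_1 has equation 18x - 6y + 24z = -96.
Foot = Q − λn with λ = (n·Q − d)/|n|² = (-408 − (-96))/936 = -1/3.
Foot = (-8, -4, -12) − (-1/3)·(18, -6, 24) = (-2, -6, -4).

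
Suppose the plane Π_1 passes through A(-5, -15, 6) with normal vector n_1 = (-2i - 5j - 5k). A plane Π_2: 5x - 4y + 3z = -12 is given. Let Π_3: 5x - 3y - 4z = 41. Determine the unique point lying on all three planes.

(0, -3, -8)

Π_1: n_1·r = n_1·A gives -2x - 5y - 5z = 55.
Solving the 3×3 linear system -2x - 5y - 5z = 55, 5x - 4y + 3z = -12, 5x - 3y - 4z = 41 (e.g. by elimination or Cramer's rule, determinant = -250) gives (0, -3, -8).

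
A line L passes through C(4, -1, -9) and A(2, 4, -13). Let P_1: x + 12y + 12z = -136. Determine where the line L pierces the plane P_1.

(8, -11, -1)

A direction vector for L is A − C = (-2, 5, -4).
Substitute r = (4, -1, -9) + t(-2, 5, -4) into the plane: -116 + 10t = -136, so t = -2.
Intersection: (4, -1, -9) + (-2)·(-2, 5, -4) = (8, -11, -1).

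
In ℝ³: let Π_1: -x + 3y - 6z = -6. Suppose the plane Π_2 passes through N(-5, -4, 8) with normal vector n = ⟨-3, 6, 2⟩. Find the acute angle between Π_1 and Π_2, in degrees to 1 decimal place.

79.1

Π_2: n·r = n·N gives -3x + 6y + 2z = 7.
cos θ = |n₁·n₂| / (|n₁||n₂|) = |9| / (√46 · √49).
θ = arccos(0.18957) ≈ 79.1°.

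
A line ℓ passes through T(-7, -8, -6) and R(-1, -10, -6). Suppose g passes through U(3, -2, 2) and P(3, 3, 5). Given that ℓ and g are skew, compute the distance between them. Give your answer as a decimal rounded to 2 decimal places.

A direction vector for ℓ is R − T = (6, -2, 0).
A direction vector for g is P − U = (0, 5, 3).
Common perpendicular direction n = (6, -2, 0) × (0, 5, 3) = (-6, -18, 30).
With w = (3, -2, 2) − (-7, -8, -6) = (10, 6, 8), w · n = 72.
Distance = |w · n| / |n| = |72| / √1260 ≈ 2.03.

2.03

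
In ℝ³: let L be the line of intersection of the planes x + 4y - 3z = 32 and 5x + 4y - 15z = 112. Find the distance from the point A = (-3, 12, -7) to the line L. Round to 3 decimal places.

9.022

Direction of L: (1, 4, -3) × (5, 4, -15) = (-48, 0, -16).
A point on L: solving the two plane equations with x = -4 gives (-4, 3, -8).
Taking (-4, 3, -8) on L with direction v = (-48, 0, -16): w = A − (-4, 3, -8) = (1, 9, 1), and w × v = (-144, -32, 432).
Distance = |w × v| / |v| = √208384 / √2560 ≈ 9.022.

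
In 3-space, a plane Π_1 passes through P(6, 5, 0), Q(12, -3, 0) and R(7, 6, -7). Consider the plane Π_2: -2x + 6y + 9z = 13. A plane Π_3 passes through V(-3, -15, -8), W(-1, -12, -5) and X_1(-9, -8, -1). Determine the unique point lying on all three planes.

(10, -2, 5)

PQ = (6, -8, 0), PR = (1, 1, -7); a normal to Π_1 is PQ × PR = (56, 42, 14).
Using P: Π_1 has equation 56x + 42y + 14z = 546.
VW = (2, 3, 3), VX_1 = (-6, 7, 7); a normal to Π_3 is VW × VX_1 = (0, -32, 32).
Using V: Π_3 has equation -32y + 32z = 224.
Solving the 3×3 linear system 56x + 42y + 14z = 546, -2x + 6y + 9z = 13, -32y + 32z = 224 (e.g. by elimination or Cramer's rule, determinant = 30464) gives (10, -2, 5).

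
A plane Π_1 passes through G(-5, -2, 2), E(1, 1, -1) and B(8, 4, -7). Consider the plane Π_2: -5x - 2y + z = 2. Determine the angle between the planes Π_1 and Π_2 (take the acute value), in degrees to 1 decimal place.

GE = (6, 3, -3), GB = (13, 6, -9); a normal to Π_1 is GE × GB = (-9, 15, -3).
Using G: Π_1 has equation -9x + 15y - 3z = 9.
cos θ = |n₁·n₂| / (|n₁||n₂|) = |12| / (√315 · √30).
θ = arccos(0.12344) ≈ 82.9°.

82.9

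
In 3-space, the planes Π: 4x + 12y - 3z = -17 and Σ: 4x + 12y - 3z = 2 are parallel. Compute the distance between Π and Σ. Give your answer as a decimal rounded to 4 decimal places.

Same normal n = (4, 12, -3) with |n| = √169; distance = |-17 − 2| / |n| = 19/√169 ≈ 1.4615.

1.4615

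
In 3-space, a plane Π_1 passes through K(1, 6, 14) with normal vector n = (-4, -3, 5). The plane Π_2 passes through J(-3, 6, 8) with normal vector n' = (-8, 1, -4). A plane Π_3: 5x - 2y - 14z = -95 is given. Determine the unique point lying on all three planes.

Π_1: n·r = n·K gives -4x - 3y + 5z = 48.
Π_2: n'·r = n'·J gives -8x + y - 4z = -2.
Solving the 3×3 linear system -4x - 3y + 5z = 48, -8x + y - 4z = -2, 5x - 2y - 14z = -95 (e.g. by elimination or Cramer's rule, determinant = 539) gives (-3, -2, 6).

(-3, -2, 6)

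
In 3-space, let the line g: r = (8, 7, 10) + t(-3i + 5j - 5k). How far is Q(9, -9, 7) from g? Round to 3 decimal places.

13.698

Taking (8, 7, 10) on g with direction v = (-3, 5, -5): w = Q − (8, 7, 10) = (1, -16, -3), and w × v = (95, 14, -43).
Distance = |w × v| / |v| = √11070 / √59 ≈ 13.698.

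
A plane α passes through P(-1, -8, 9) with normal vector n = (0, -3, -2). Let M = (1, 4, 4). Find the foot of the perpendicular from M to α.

α: n·r = n·P gives -3y - 2z = 6.
Foot = M − λn with λ = (n·M − d)/|n|² = (-20 − 6)/13 = -2.
Foot = (1, 4, 4) − (-2)·(0, -3, -2) = (1, -2, 0).

(1, -2, 0)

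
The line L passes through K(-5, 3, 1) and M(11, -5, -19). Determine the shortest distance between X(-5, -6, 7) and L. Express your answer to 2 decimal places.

A direction vector for L is M − K = (16, -8, -20).
Taking (-5, 3, 1) on L with direction v = (16, -8, -20): w = X − (-5, 3, 1) = (0, -9, 6), and w × v = (228, 96, 144).
Distance = |w × v| / |v| = √81936 / √720 ≈ 10.67.

10.67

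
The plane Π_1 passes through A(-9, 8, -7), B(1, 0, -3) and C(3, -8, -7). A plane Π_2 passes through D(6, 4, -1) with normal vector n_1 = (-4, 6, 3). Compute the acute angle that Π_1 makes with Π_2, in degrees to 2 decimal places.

AB = (10, -8, 4), AC = (12, -16, 0); a normal to Π_1 is AB × AC = (64, 48, -64).
Using A: Π_1 has equation 64x + 48y - 64z = 256.
Π_2: n_1·r = n_1·D gives -4x + 6y + 3z = -3.
cos θ = |n₁·n₂| / (|n₁||n₂|) = |-160| / (√10496 · √61).
θ = arccos(0.19996) ≈ 78.47°.

78.47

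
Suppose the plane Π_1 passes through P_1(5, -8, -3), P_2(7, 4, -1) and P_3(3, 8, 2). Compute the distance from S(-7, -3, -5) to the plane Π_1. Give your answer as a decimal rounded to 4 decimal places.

P_1P_2 = (2, 12, 2), P_1P_3 = (-2, 16, 5); a normal to Π_1 is P_1P_2 × P_1P_3 = (28, -14, 56).
Using P_1: Π_1 has equation 28x - 14y + 56z = 84.
n·S − d = (28)·(-7) + (-14)·(-3) + (56)·(-5) − 84 = -518; |n| = √4116.
Distance = |-518| / √4116 = 518/√4116 ≈ 8.0741.

8.0741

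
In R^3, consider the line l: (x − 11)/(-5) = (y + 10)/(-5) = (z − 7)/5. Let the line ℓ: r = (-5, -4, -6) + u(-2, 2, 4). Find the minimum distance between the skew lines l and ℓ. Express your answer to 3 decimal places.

21.381

l has direction (-5, -5, 5) through (11, -10, 7).
Common perpendicular direction n = (-5, -5, 5) × (-2, 2, 4) = (-30, 10, -20).
With w = (-5, -4, -6) − (11, -10, 7) = (-16, 6, -13), w · n = 800.
Distance = |w · n| / |n| = |800| / √1400 ≈ 21.381.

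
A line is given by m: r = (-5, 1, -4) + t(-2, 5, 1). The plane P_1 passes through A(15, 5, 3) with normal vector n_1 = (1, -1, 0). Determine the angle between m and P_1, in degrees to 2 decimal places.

64.65

P_1: n_1·r = n_1·A gives x - y = 10.
sin θ = |n·v| / (|n||v|) = |-7| / (√2 · √30) = 0.90370.
θ ≈ 64.65°.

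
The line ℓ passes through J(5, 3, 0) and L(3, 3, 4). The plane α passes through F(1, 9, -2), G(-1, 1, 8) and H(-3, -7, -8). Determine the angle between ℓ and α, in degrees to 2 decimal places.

25.71

A direction vector for ℓ is L − J = (-2, 0, 4).
FG = (-2, -8, 10), FH = (-4, -16, -6); a normal to α is FG × FH = (208, -52, 0).
Using F: α has equation 208x - 52y = -260.
sin θ = |n·v| / (|n||v|) = |-416| / (√45968 · √20) = 0.43386.
θ ≈ 25.71°.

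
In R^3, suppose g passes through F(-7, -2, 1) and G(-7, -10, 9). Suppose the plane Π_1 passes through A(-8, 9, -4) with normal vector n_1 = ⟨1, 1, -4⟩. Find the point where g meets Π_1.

(-7, 4, -5)

A direction vector for g is G − F = (0, -8, 8).
Π_1: n_1·r = n_1·A gives x + y - 4z = 17.
Substitute r = (-7, -2, 1) + t(0, -8, 8) into the plane: -13 + (-40)t = 17, so t = -3/4.
Intersection: (-7, -2, 1) + (-3/4)·(0, -8, 8) = (-7, 4, -5).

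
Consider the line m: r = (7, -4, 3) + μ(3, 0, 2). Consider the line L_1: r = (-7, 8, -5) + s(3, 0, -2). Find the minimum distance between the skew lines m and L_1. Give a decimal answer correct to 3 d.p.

12.000

Common perpendicular direction n = (3, 0, 2) × (3, 0, -2) = (0, 12, 0).
With w = (-7, 8, -5) − (7, -4, 3) = (-14, 12, -8), w · n = 144.
Distance = |w · n| / |n| = |144| / √144 ≈ 12.000.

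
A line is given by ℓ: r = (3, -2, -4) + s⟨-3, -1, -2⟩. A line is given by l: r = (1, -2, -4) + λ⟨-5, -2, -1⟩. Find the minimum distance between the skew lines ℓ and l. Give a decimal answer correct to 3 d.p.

Common perpendicular direction n = (-3, -1, -2) × (-5, -2, -1) = (-3, 7, 1).
With w = (1, -2, -4) − (3, -2, -4) = (-2, 0, 0), w · n = 6.
Distance = |w · n| / |n| = |6| / √59 ≈ 0.781.

0.781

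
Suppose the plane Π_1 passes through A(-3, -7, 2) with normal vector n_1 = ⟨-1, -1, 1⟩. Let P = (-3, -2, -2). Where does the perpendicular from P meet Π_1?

(-6, -5, 1)

Π_1: n_1·r = n_1·A gives -x - y + z = 12.
Foot = P − λn with λ = (n·P − d)/|n|² = (3 − 12)/3 = -3.
Foot = (-3, -2, -2) − (-3)·(-1, -1, 1) = (-6, -5, 1).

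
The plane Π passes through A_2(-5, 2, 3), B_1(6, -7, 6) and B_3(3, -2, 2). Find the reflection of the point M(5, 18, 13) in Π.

(-13, -12, -11)

A_2B_1 = (11, -9, 3), A_2B_3 = (8, -4, -1); a normal to Π is A_2B_1 × A_2B_3 = (21, 35, 28).
Using A_2: Π has equation 21x + 35y + 28z = 49.
λ = (n·M − d)/|n|² = (1099 − 49)/2450 = 3/7.
Reflection = M − 2λn = (5, 18, 13) − (6/7)·(21, 35, 28) = (-13, -12, -11).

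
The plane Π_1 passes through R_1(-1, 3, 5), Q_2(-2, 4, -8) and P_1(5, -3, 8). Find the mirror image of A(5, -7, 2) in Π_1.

R_1Q_2 = (-1, 1, -13), R_1P_1 = (6, -6, 3); a normal to Π_1 is R_1Q_2 × R_1P_1 = (-75, -75, 0).
Using R_1: Π_1 has equation -75x - 75y = -150.
λ = (n·A − d)/|n|² = (150 − (-150))/11250 = 2/75.
Reflection = A − 2λn = (5, -7, 2) − (4/75)·(-75, -75, 0) = (9, -3, 2).

(9, -3, 2)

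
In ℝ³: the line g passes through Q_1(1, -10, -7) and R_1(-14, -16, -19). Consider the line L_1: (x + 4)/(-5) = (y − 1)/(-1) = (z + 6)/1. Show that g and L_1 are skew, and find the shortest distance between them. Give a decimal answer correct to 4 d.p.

11.4541

A direction vector for g is R_1 − Q_1 = (-15, -6, -12).
L_1 has direction (-5, -1, 1) through (-4, 1, -6).
Common perpendicular direction n = (-15, -6, -12) × (-5, -1, 1) = (-18, 75, -15).
With w = (-4, 1, -6) − (1, -10, -7) = (-5, 11, 1), w · n = 900.
Since n ≠ 0 the lines are not parallel, and w · n = 900 ≠ 0 so they do not intersect; hence they are skew.
Distance = |w · n| / |n| = |900| / √6174 ≈ 11.4541.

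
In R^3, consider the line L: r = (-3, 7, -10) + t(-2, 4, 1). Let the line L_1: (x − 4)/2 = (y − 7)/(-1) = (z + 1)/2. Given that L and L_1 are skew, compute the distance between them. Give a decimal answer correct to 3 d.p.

0.728

L_1 has direction (2, -1, 2) through (4, 7, -1).
Common perpendicular direction n = (-2, 4, 1) × (2, -1, 2) = (9, 6, -6).
With w = (4, 7, -1) − (-3, 7, -10) = (7, 0, 9), w · n = 9.
Distance = |w · n| / |n| = |9| / √153 ≈ 0.728.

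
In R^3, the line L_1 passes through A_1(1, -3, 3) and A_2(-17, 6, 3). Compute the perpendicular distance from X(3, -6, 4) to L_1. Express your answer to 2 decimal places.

A direction vector for L_1 is A_2 − A_1 = (-18, 9, 0).
Taking (1, -3, 3) on L_1 with direction v = (-18, 9, 0): w = X − (1, -3, 3) = (2, -3, 1), and w × v = (-9, -18, -36).
Distance = |w × v| / |v| = √1701 / √405 ≈ 2.05.

2.05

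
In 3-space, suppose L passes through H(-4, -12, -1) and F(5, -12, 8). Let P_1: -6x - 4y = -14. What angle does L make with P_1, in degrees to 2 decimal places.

36.04

A direction vector for L is F − H = (9, 0, 9).
sin θ = |n·v| / (|n||v|) = |-54| / (√52 · √162) = 0.58835.
θ ≈ 36.04°.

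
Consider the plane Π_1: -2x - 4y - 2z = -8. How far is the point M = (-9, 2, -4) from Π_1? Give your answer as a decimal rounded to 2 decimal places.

n·M − d = (-2)·(-9) + (-4)·(2) + (-2)·(-4) − (-8) = 26; |n| = √24.
Distance = |26| / √24 = 26/√24 ≈ 5.31.

5.31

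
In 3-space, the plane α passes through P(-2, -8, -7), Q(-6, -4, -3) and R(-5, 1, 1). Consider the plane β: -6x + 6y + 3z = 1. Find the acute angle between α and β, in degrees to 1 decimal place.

75.3

PQ = (-4, 4, 4), PR = (-3, 9, 8); a normal to α is PQ × PR = (-4, 20, -24).
Using P: α has equation -4x + 20y - 24z = 16.
cos θ = |n₁·n₂| / (|n₁||n₂|) = |72| / (√992 · √81).
θ = arccos(0.25400) ≈ 75.3°.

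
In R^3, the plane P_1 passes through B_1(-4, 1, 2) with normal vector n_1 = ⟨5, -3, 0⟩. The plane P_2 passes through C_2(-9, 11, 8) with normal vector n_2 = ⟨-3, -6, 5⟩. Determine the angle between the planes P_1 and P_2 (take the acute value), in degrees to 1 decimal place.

P_1: n_1·r = n_1·B_1 gives 5x - 3y = -23.
P_2: n_2·r = n_2·C_2 gives -3x - 6y + 5z = 1.
cos θ = |n₁·n₂| / (|n₁||n₂|) = |3| / (√34 · √70).
θ = arccos(0.06149) ≈ 86.5°.

86.5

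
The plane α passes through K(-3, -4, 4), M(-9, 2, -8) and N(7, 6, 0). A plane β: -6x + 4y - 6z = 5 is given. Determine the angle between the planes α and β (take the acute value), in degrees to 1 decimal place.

77.4

KM = (-6, 6, -12), KN = (10, 10, -4); a normal to α is KM × KN = (96, -144, -120).
Using K: α has equation 96x - 144y - 120z = -192.
cos θ = |n₁·n₂| / (|n₁||n₂|) = |-432| / (√44352 · √88).
θ = arccos(0.21867) ≈ 77.4°.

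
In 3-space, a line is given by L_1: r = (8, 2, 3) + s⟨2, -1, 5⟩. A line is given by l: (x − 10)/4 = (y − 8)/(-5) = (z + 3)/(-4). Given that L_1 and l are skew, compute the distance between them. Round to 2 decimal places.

l has direction (4, -5, -4) through (10, 8, -3).
Common perpendicular direction n = (2, -1, 5) × (4, -5, -4) = (29, 28, -6).
With w = (10, 8, -3) − (8, 2, 3) = (2, 6, -6), w · n = 262.
Distance = |w · n| / |n| = |262| / √1661 ≈ 6.43.

6.43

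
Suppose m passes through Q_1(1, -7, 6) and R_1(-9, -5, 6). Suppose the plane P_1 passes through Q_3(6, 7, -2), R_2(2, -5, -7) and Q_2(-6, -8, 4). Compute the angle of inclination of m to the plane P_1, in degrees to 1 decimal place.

58.2

A direction vector for m is R_1 − Q_1 = (-10, 2, 0).
Q_3R_2 = (-4, -12, -5), Q_3Q_2 = (-12, -15, 6); a normal to P_1 is Q_3R_2 × Q_3Q_2 = (-147, 84, -84).
Using Q_3: P_1 has equation -147x + 84y - 84z = -126.
sin θ = |n·v| / (|n||v|) = |1638| / (√35721 · √104) = 0.84984.
θ ≈ 58.2°.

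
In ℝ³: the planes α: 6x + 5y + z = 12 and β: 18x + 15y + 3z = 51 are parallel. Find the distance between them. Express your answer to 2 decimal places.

0.64

Rescale β by 1/3: 6x + 5y + z = 17. Then distance = |12 − 17| / √62 ≈ 0.64.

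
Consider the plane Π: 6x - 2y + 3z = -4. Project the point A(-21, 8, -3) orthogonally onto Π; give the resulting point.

(-3, 2, 6)

Foot = A − λn with λ = (n·A − d)/|n|² = (-151 − (-4))/49 = -3.
Foot = (-21, 8, -3) − (-3)·(6, -2, 3) = (-3, 2, 6).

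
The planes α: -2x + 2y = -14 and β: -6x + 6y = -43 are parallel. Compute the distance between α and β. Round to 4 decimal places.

Rescale β by 1/3: -2x + 2y = -43/3. Then distance = |-14 − (-43/3)| / √8 ≈ 0.1179.

0.1179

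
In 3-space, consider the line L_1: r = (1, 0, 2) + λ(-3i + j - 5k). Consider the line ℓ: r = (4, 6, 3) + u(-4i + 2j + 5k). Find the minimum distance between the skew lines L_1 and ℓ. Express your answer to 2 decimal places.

6.63

Common perpendicular direction n = (-3, 1, -5) × (-4, 2, 5) = (15, 35, -2).
With w = (4, 6, 3) − (1, 0, 2) = (3, 6, 1), w · n = 253.
Distance = |w · n| / |n| = |253| / √1454 ≈ 6.63.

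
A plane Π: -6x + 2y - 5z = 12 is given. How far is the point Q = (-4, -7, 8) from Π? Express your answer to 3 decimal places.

n·Q − d = (-6)·(-4) + (2)·(-7) + (-5)·(8) − 12 = -42; |n| = √65.
Distance = |-42| / √65 = 42/√65 ≈ 5.209.

5.209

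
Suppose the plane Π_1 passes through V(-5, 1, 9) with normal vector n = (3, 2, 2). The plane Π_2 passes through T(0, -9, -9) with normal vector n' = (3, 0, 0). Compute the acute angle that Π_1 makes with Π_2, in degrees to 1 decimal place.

Π_1: n·r = n·V gives 3x + 2y + 2z = 5.
Π_2: n'·r = n'·T gives 3x = 0.
cos θ = |n₁·n₂| / (|n₁||n₂|) = |9| / (√17 · √9).
θ = arccos(0.72761) ≈ 43.3°.

43.3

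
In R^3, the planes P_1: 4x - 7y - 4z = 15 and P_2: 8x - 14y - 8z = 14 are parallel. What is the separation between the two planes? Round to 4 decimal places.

0.8889

Rescale P_2 by 1/2: 4x - 7y - 4z = 7. Then distance = |15 − 7| / √81 ≈ 0.8889.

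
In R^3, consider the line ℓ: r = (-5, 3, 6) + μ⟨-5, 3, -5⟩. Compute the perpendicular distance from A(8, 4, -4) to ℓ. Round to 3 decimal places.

Taking (-5, 3, 6) on ℓ with direction v = (-5, 3, -5): w = A − (-5, 3, 6) = (13, 1, -10), and w × v = (25, 115, 44).
Distance = |w × v| / |v| = √15786 / √59 ≈ 16.357.

16.357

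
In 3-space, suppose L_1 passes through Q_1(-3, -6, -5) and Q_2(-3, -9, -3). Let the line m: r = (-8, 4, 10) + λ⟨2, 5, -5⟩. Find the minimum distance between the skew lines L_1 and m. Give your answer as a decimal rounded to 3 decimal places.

A direction vector for L_1 is Q_2 − Q_1 = (0, -3, 2).
Common perpendicular direction n = (0, -3, 2) × (2, 5, -5) = (5, 4, 6).
With w = (-8, 4, 10) − (-3, -6, -5) = (-5, 10, 15), w · n = 105.
Distance = |w · n| / |n| = |105| / √77 ≈ 11.966.

11.966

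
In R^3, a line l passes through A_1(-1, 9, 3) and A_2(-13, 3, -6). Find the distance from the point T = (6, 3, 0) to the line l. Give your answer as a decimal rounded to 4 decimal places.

A direction vector for l is A_2 − A_1 = (-12, -6, -9).
Taking (-1, 9, 3) on l with direction v = (-12, -6, -9): w = T − (-1, 9, 3) = (7, -6, -3), and w × v = (36, 99, -114).
Distance = |w × v| / |v| = √24093 / √261 ≈ 9.6078.

9.6078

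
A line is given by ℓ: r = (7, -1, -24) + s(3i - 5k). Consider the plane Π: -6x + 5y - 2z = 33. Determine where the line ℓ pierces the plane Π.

(-5, -1, -4)

Substitute r = (7, -1, -24) + t(3, 0, -5) into the plane: 1 + (-8)t = 33, so t = -4.
Intersection: (7, -1, -24) + (-4)·(3, 0, -5) = (-5, -1, -4).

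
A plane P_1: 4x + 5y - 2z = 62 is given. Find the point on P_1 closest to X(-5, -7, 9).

Foot = X − λn with λ = (n·X − d)/|n|² = (-73 − 62)/45 = -3.
Foot = (-5, -7, 9) − (-3)·(4, 5, -2) = (7, 8, 3).

(7, 8, 3)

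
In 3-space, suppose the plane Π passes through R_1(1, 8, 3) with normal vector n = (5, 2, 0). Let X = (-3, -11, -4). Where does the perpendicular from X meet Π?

(7, -7, -4)

Π: n·r = n·R_1 gives 5x + 2y = 21.
Foot = X − λn with λ = (n·X − d)/|n|² = (-37 − 21)/29 = -2.
Foot = (-3, -11, -4) − (-2)·(5, 2, 0) = (7, -7, -4).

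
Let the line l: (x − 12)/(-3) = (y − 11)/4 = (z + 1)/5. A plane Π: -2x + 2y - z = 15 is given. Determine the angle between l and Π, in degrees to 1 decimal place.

25.1

l has direction (-3, 4, 5) through (12, 11, -1).
sin θ = |n·v| / (|n||v|) = |9| / (√9 · √50) = 0.42426.
θ ≈ 25.1°.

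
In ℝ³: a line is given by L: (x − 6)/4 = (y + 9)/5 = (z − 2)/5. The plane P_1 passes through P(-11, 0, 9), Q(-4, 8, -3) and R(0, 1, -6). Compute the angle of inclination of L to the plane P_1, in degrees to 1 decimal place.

60.3

L has direction (4, 5, 5) through (6, -9, 2).
PQ = (7, 8, -12), PR = (11, 1, -15); a normal to P_1 is PQ × PR = (-108, -27, -81).
Using P: P_1 has equation -108x - 27y - 81z = 459.
sin θ = |n·v| / (|n||v|) = |-972| / (√18954 · √66) = 0.86905.
θ ≈ 60.3°.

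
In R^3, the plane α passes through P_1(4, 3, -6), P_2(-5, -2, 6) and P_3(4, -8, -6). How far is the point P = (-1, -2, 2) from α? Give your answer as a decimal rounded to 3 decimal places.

0.800

P_1P_2 = (-9, -5, 12), P_1P_3 = (0, -11, 0); a normal to α is P_1P_2 × P_1P_3 = (132, 0, 99).
Using P_1: α has equation 132x + 99z = -66.
n·P − d = (132)·(-1) + (0)·(-2) + (99)·(2) − (-66) = 132; |n| = √27225.
Distance = |132| / √27225 = 132/√27225 ≈ 0.800.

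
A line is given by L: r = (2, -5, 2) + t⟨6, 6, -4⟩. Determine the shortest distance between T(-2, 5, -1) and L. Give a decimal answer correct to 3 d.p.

9.941

Taking (2, -5, 2) on L with direction v = (6, 6, -4): w = T − (2, -5, 2) = (-4, 10, -3), and w × v = (-22, -34, -84).
Distance = |w × v| / |v| = √8696 / √88 ≈ 9.941.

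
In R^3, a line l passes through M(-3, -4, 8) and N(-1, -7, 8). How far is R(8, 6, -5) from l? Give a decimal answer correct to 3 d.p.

19.623

A direction vector for l is N − M = (2, -3, 0).
Taking (-3, -4, 8) on l with direction v = (2, -3, 0): w = R − (-3, -4, 8) = (11, 10, -13), and w × v = (-39, -26, -53).
Distance = |w × v| / |v| = √5006 / √13 ≈ 19.623.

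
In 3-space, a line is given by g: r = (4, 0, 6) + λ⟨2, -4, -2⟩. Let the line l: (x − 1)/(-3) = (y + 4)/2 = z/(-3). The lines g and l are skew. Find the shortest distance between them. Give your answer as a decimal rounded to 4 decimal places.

l has direction (-3, 2, -3) through (1, -4, 0).
Common perpendicular direction n = (2, -4, -2) × (-3, 2, -3) = (16, 12, -8).
With w = (1, -4, 0) − (4, 0, 6) = (-3, -4, -6), w · n = -48.
Distance = |w · n| / |n| = |-48| / √464 ≈ 2.2283.

2.2283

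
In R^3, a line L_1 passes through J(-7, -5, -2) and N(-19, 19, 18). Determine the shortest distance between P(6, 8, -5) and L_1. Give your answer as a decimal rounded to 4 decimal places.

A direction vector for L_1 is N − J = (-12, 24, 20).
Taking (-7, -5, -2) on L_1 with direction v = (-12, 24, 20): w = P − (-7, -5, -2) = (13, 13, -3), and w × v = (332, -224, 468).
Distance = |w × v| / |v| = √379424 / √1120 ≈ 18.4057.

18.4057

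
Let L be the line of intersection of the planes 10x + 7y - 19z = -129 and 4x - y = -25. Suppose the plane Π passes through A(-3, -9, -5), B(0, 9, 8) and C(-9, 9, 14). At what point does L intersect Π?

Direction of L: (10, 7, -19) × (4, -1, 0) = (-19, -76, -38).
A point on L: solving the two plane equations with x = -9 gives (-9, -11, -2).
AB = (3, 18, 13), AC = (-6, 18, 19); a normal to Π is AB × AC = (108, -135, 162).
Using A: Π has equation 108x - 135y + 162z = 81.
Substitute r = (-9, -11, -2) + t(-19, -76, -38) into the plane: 189 + 2052t = 81, so t = -1/19.
Intersection: (-9, -11, -2) + (-1/19)·(-19, -76, -38) = (-8, -7, 0).

(-8, -7, 0)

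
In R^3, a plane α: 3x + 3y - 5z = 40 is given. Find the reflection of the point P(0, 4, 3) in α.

λ = (n·P − d)/|n|² = (-3 − 40)/43 = -1.
Reflection = P − 2λn = (0, 4, 3) − (-2)·(3, 3, -5) = (6, 10, -7).

(6, 10, -7)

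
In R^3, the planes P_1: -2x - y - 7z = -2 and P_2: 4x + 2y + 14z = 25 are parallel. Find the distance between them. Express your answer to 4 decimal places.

Rescale P_2 by 1/(-2): -2x - y - 7z = -25/2. Then distance = |-2 − (-25/2)| / √54 ≈ 1.4289.

1.4289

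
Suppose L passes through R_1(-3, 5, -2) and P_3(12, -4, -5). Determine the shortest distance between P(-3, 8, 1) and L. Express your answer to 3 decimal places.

3.726

A direction vector for L is P_3 − R_1 = (15, -9, -3).
Taking (-3, 5, -2) on L with direction v = (15, -9, -3): w = P − (-3, 5, -2) = (0, 3, 3), and w × v = (18, 45, -45).
Distance = |w × v| / |v| = √4374 / √315 ≈ 3.726.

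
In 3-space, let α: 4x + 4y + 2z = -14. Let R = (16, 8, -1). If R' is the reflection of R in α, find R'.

λ = (n·R − d)/|n|² = (94 − (-14))/36 = 3.
Reflection = R − 2λn = (16, 8, -1) − 6·(4, 4, 2) = (-8, -16, -13).

(-8, -16, -13)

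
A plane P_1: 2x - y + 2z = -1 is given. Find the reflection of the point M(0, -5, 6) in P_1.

(-8, -1, -2)

λ = (n·M − d)/|n|² = (17 − (-1))/9 = 2.
Reflection = M − 2λn = (0, -5, 6) − 4·(2, -1, 2) = (-8, -1, -2).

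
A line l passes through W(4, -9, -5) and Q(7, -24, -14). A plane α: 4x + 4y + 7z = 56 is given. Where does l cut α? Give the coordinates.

A direction vector for l is Q − W = (3, -15, -9).
Substitute r = (4, -9, -5) + t(3, -15, -9) into the plane: -55 + (-111)t = 56, so t = -1.
Intersection: (4, -9, -5) + (-1)·(3, -15, -9) = (1, 6, 4).

(1, 6, 4)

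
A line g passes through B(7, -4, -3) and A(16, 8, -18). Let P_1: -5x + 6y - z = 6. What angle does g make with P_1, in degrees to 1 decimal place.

A direction vector for g is A − B = (9, 12, -15).
sin θ = |n·v| / (|n||v|) = |42| / (√62 · √450) = 0.25145.
θ ≈ 14.6°.

14.6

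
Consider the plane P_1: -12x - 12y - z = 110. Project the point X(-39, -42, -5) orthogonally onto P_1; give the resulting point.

(-3, -6, -2)

Foot = X − λn with λ = (n·X − d)/|n|² = (977 − 110)/289 = 3.
Foot = (-39, -42, -5) − 3·(-12, -12, -1) = (-3, -6, -2).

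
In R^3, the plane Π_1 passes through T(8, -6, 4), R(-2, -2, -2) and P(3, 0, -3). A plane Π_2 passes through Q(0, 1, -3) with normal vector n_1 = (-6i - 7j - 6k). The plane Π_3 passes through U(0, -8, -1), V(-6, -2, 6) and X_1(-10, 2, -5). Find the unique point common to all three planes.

(3, -11, 8)

TR = (-10, 4, -6), TP = (-5, 6, -7); a normal to Π_1 is TR × TP = (8, -40, -40).
Using T: Π_1 has equation 8x - 40y - 40z = 144.
Π_2: n_1·r = n_1·Q gives -6x - 7y - 6z = 11.
UV = (-6, 6, 7), UX_1 = (-10, 10, -4); a normal to Π_3 is UV × UX_1 = (-94, -94, 0).
Using U: Π_3 has equation -94x - 94y = 752.
Solving the 3×3 linear system 8x - 40y - 40z = 144, -6x - 7y - 6z = 11, -94x - 94y = 752 (e.g. by elimination or Cramer's rule, determinant = -23312) gives (3, -11, 8).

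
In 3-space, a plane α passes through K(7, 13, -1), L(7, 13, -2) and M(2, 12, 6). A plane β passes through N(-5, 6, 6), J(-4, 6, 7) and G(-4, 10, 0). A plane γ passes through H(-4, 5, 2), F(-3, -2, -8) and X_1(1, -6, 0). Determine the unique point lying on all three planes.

(-8, 10, -4)

KL = (0, 0, -1), KM = (-5, -1, 7); a normal to α is KL × KM = (-1, 5, 0).
Using K: α has equation -x + 5y = 58.
NJ = (1, 0, 1), NG = (1, 4, -6); a normal to β is NJ × NG = (-4, 7, 4).
Using N: β has equation -4x + 7y + 4z = 86.
HF = (1, -7, -10), HX_1 = (5, -11, -2); a normal to γ is HF × HX_1 = (-96, -48, 24).
Using H: γ has equation -96x - 48y + 24z = 192.
Solving the 3×3 linear system -x + 5y = 58, -4x + 7y + 4z = 86, -96x - 48y + 24z = 192 (e.g. by elimination or Cramer's rule, determinant = -1800) gives (-8, 10, -4).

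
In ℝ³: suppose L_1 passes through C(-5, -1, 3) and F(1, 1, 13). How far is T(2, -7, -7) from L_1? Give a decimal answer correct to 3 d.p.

12.247

A direction vector for L_1 is F − C = (6, 2, 10).
Taking (-5, -1, 3) on L_1 with direction v = (6, 2, 10): w = T − (-5, -1, 3) = (7, -6, -10), and w × v = (-40, -130, 50).
Distance = |w × v| / |v| = √21000 / √140 ≈ 12.247.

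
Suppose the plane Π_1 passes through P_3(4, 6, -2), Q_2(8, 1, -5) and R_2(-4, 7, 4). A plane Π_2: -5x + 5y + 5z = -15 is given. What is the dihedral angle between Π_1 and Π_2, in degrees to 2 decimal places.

P_3Q_2 = (4, -5, -3), P_3R_2 = (-8, 1, 6); a normal to Π_1 is P_3Q_2 × P_3R_2 = (-27, 0, -36).
Using P_3: Π_1 has equation -27x - 36z = -36.
cos θ = |n₁·n₂| / (|n₁||n₂|) = |-45| / (√2025 · √75).
θ = arccos(0.11547) ≈ 83.37°.

83.37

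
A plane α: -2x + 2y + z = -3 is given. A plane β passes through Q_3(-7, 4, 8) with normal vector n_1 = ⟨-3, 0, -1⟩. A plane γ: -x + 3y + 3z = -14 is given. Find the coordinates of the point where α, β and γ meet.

(-4, -5, -1)

β: n_1·r = n_1·Q_3 gives -3x - z = 13.
Solving the 3×3 linear system -2x + 2y + z = -3, -3x - z = 13, -x + 3y + 3z = -14 (e.g. by elimination or Cramer's rule, determinant = 5) gives (-4, -5, -1).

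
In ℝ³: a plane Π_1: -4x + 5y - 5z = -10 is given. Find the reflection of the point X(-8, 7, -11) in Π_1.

(8, -13, 9)

λ = (n·X − d)/|n|² = (122 − (-10))/66 = 2.
Reflection = X − 2λn = (-8, 7, -11) − 4·(-4, 5, -5) = (8, -13, 9).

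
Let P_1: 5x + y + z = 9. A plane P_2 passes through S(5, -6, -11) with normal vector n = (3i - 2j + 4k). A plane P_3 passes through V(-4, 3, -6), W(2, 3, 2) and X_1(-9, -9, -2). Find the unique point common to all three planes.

(1, 6, -2)

P_2: n·r = n·S gives 3x - 2y + 4z = -17.
VW = (6, 0, 8), VX_1 = (-5, -12, 4); a normal to P_3 is VW × VX_1 = (96, -64, -72).
Using V: P_3 has equation 96x - 64y - 72z = -144.
Solving the 3×3 linear system 5x + y + z = 9, 3x - 2y + 4z = -17, 96x - 64y - 72z = -144 (e.g. by elimination or Cramer's rule, determinant = 2600) gives (1, 6, -2).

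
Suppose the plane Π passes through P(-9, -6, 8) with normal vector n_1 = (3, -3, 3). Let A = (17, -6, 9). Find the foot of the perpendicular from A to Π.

Π: n_1·r = n_1·P gives 3x - 3y + 3z = 15.
Foot = A − λn with λ = (n·A − d)/|n|² = (96 − 15)/27 = 3.
Foot = (17, -6, 9) − 3·(3, -3, 3) = (8, 3, 0).

(8, 3, 0)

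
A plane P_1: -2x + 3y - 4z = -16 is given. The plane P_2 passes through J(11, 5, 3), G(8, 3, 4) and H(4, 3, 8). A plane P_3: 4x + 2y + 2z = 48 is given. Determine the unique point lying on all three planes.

JG = (-3, -2, 1), JH = (-7, -2, 5); a normal to P_2 is JG × JH = (-8, 8, -8).
Using J: P_2 has equation -8x + 8y - 8z = -72.
Solving the 3×3 linear system -2x + 3y - 4z = -16, -8x + 8y - 8z = -72, 4x + 2y + 2z = 48 (e.g. by elimination or Cramer's rule, determinant = 80) gives (11, 2, 0).

(11, 2, 0)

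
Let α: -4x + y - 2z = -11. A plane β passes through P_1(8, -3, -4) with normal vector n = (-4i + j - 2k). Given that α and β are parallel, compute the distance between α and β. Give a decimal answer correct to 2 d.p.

β: n·r = n·P_1 gives -4x + y - 2z = -27.
Same normal n = (-4, 1, -2) with |n| = √21; distance = |-11 − (-27)| / |n| = 16/√21 ≈ 3.49.

3.49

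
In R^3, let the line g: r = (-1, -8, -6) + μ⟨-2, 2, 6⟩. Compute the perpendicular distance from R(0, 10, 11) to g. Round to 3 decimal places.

13.915

Taking (-1, -8, -6) on g with direction v = (-2, 2, 6): w = R − (-1, -8, -6) = (1, 18, 17), and w × v = (74, -40, 38).
Distance = |w × v| / |v| = √8520 / √44 ≈ 13.915.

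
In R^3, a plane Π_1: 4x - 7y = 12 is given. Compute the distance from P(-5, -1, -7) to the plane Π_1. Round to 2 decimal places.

n·P − d = (4)·(-5) + (-7)·(-1) + (0)·(-7) − 12 = -25; |n| = √65.
Distance = |-25| / √65 = 25/√65 ≈ 3.10.

3.10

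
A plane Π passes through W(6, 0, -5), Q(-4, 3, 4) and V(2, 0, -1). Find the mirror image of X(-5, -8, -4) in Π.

(7, -4, 8)

WQ = (-10, 3, 9), WV = (-4, 0, 4); a normal to Π is WQ × WV = (12, 4, 12).
Using W: Π has equation 12x + 4y + 12z = 12.
λ = (n·X − d)/|n|² = (-140 − 12)/304 = -1/2.
Reflection = X − 2λn = (-5, -8, -4) − (-1)·(12, 4, 12) = (7, -4, 8).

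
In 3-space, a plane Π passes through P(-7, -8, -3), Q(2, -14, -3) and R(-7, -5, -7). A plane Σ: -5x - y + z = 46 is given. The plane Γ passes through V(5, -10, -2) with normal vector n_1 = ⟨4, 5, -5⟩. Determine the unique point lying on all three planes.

PQ = (9, -6, 0), PR = (0, 3, -4); a normal to Π is PQ × PR = (24, 36, 27).
Using P: Π has equation 24x + 36y + 27z = -537.
Γ: n_1·r = n_1·V gives 4x + 5y - 5z = -20.
Solving the 3×3 linear system 24x + 36y + 27z = -537, -5x - y + z = 46, 4x + 5y - 5z = -20 (e.g. by elimination or Cramer's rule, determinant = -1323) gives (-10, -3, -7).

(-10, -3, -7)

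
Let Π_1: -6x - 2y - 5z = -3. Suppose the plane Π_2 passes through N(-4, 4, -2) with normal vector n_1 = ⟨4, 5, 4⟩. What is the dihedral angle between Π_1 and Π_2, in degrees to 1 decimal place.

27.5

Π_2: n_1·r = n_1·N gives 4x + 5y + 4z = -4.
cos θ = |n₁·n₂| / (|n₁||n₂|) = |-54| / (√65 · √57).
θ = arccos(0.88716) ≈ 27.5°.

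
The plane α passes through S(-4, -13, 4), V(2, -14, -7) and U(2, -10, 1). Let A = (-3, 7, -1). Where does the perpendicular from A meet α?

SV = (6, -1, -11), SU = (6, 3, -3); a normal to α is SV × SU = (36, -48, 24).
Using S: α has equation 36x - 48y + 24z = 576.
Foot = A − λn with λ = (n·A − d)/|n|² = (-468 − 576)/4176 = -1/4.
Foot = (-3, 7, -1) − (-1/4)·(36, -48, 24) = (6, -5, 5).

(6, -5, 5)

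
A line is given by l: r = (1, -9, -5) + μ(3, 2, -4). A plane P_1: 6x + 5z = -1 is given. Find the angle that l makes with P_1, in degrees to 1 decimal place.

2.7

sin θ = |n·v| / (|n||v|) = |-2| / (√61 · √29) = 0.04755.
θ ≈ 2.7°.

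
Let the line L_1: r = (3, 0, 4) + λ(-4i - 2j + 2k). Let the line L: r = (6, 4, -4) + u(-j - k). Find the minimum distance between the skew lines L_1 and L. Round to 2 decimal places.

Common perpendicular direction n = (-4, -2, 2) × (0, -1, -1) = (4, -4, 4).
With w = (6, 4, -4) − (3, 0, 4) = (3, 4, -8), w · n = -36.
Distance = |w · n| / |n| = |-36| / √48 ≈ 5.20.

5.20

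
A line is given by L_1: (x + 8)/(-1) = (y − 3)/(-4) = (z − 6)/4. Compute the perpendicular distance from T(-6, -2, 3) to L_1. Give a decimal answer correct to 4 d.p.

L_1 has direction (-1, -4, 4) through (-8, 3, 6).
Taking (-8, 3, 6) on L_1 with direction v = (-1, -4, 4): w = T − (-8, 3, 6) = (2, -5, -3), and w × v = (-32, -5, -13).
Distance = |w × v| / |v| = √1218 / √33 ≈ 6.0753.

6.0753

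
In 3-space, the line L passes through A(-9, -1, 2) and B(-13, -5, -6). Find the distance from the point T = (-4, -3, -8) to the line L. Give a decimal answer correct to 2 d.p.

A direction vector for L is B − A = (-4, -4, -8).
Taking (-9, -1, 2) on L with direction v = (-4, -4, -8): w = T − (-9, -1, 2) = (5, -2, -10), and w × v = (-24, 80, -28).
Distance = |w × v| / |v| = √7760 / √96 ≈ 8.99.

8.99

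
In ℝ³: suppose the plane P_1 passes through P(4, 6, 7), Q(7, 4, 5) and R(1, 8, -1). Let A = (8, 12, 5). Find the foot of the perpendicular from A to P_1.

PQ = (3, -2, -2), PR = (-3, 2, -8); a normal to P_1 is PQ × PR = (20, 30, 0).
Using P: P_1 has equation 20x + 30y = 260.
Foot = A − λn with λ = (n·A − d)/|n|² = (520 − 260)/1300 = 1/5.
Foot = (8, 12, 5) − (1/5)·(20, 30, 0) = (4, 6, 5).

(4, 6, 5)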